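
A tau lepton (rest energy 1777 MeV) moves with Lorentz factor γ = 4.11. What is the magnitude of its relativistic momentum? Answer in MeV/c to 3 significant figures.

β = √(1 − 1/γ²) = √(1 − 1/4.11²) = 0.96995
p = γβm₀c = 4.11 × 0.96995 × 1777 MeV/c = 7080 MeV/c

p ≈ 7080 MeV/c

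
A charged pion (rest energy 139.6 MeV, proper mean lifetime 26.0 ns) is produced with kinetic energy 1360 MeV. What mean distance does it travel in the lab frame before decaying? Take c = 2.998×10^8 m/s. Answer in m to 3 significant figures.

γ = 1 + K/(m₀c²) = 1 + 1360/139.6 = 10.742
β = √(1 − 1/γ²) = 0.99566
Dilated lifetime: γτ₀ = 10.742 × 26.0 ns = 279.30 ns
d = βc·γτ₀ = 0.99566 × (2.998×10^8 m/s) × 2.7930×10^-7 s = 83.4 m

d ≈ 83.4 m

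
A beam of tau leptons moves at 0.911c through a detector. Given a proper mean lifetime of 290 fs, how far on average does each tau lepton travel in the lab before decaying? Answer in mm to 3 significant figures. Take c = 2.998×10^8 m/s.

γ = 1/√(1 − 0.911²) = 2.4248
Dilated lifetime: Δt = γτ₀ = 2.4248 × 290 fs = 703.19 fs
d = vΔt = 0.911c × 703.19 fs = 2.7312×10^8 m/s × 7.0319×10^-13 s = 0.192 mm

d ≈ 0.192 mm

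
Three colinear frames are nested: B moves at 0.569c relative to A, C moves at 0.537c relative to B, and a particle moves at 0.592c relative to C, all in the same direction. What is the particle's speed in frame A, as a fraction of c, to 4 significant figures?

u ≈ 0.9585c

Compose boost 2: (0.537 + 0.569)/(1 + 0.537×0.569) = 1.106/1.30555 = 0.847151
Compose boost 3: (0.592 + 0.847151)/(1 + 0.592×0.847151) = 1.43915/1.50151 = 0.9585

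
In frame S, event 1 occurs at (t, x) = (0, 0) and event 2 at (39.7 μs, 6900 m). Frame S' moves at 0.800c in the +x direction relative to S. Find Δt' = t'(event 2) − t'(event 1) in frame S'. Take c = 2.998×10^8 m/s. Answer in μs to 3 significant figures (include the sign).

Δt' ≈ 35.5 μs

γ = 1/√(1 − 0.800²) = 1.6667
Δt' = γ(Δt − vΔx/c²) = 1.6667 × (39.7 μs − 0.800×6900 m / (2.998×10^8 m/s))
= 1.6667 × (21.288 μs) = 35.5 μs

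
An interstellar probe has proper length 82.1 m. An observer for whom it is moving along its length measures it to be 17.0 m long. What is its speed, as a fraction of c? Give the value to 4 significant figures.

γ = L₀/L = 82.1/17.0 = 4.82941
β = √(1 − 1/γ²) = 0.9783

β ≈ 0.9783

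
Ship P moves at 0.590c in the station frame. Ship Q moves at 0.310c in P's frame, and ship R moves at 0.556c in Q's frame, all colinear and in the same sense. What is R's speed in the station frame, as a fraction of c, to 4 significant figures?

Compose boost 2: (0.310 + 0.590)/(1 + 0.310×0.590) = 0.9000/1.18290 = 0.760842
Compose boost 3: (0.556 + 0.760842)/(1 + 0.556×0.760842) = 1.31684/1.42303 = 0.9254

u ≈ 0.9254c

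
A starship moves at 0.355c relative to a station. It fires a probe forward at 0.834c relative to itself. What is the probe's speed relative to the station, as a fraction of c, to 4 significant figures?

Relativistic velocity addition: u = (u' + v)/(1 + u'v/c²)
= (0.834 + 0.355)/(1 + 0.834×0.355) = 1.189/1.29607 = 0.9174

u ≈ 0.9174c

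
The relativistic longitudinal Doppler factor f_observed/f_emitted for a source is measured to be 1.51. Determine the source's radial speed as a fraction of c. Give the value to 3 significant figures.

β ≈ 0.390

f_obs/f_src = √((1+β)/(1−β)) = 1.51  ⇒  (1+β)/(1−β) = 2.2801
β = |1 − D²|/(1 + D²) = |1 − 2.2801|/(1 + 2.2801) = 0.390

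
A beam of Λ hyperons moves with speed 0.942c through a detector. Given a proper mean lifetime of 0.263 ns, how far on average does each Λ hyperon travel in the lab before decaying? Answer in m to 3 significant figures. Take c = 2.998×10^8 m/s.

d ≈ 0.221 m

γ = 1/√(1 − 0.942²) = 2.9796
Dilated lifetime: Δt = γτ₀ = 2.9796 × 0.263 ns = 0.78364 ns
d = vΔt = 0.942c × 0.78364 ns = 2.8241×10^8 m/s × 7.8364×10^-10 s = 0.221 m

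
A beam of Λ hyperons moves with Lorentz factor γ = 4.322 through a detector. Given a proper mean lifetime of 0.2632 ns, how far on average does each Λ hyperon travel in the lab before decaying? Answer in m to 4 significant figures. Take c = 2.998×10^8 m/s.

d ≈ 0.3318 m

β = √(1 − 1/γ²) = √(1 − 1/4.322²) = 0.972865
Dilated lifetime: Δt = γτ₀ = 4.322 × 0.2632 ns = 1.13755 ns
d = vΔt = 0.972865c × 1.13755 ns = 2.91665×10^8 m/s × 1.13755×10^-9 s = 0.3318 m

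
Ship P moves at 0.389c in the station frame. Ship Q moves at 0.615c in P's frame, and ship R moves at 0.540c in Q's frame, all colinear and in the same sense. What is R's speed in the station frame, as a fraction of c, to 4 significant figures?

u ≈ 0.9393c

Compose boost 2: (0.615 + 0.389)/(1 + 0.615×0.389) = 1.004/1.23924 = 0.810177
Compose boost 3: (0.540 + 0.810177)/(1 + 0.540×0.810177) = 1.35018/1.43750 = 0.9393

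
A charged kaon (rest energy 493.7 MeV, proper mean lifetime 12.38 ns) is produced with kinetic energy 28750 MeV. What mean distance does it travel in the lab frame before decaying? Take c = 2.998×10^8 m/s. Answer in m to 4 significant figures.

γ = 1 + K/(m₀c²) = 1 + 28750/493.7 = 59.2337
β = √(1 − 1/γ²) = 0.999857
Dilated lifetime: γτ₀ = 59.2337 × 12.38 ns = 733.314 ns
d = βc·γτ₀ = 0.999857 × (2.998×10^8 m/s) × 7.33314×10^-7 s = 219.8 m

d ≈ 219.8 m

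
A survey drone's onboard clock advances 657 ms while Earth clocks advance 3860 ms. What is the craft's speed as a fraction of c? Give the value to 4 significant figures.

γ = Δt/τ₀ = 3860/657 = 5.87519
β = √(1 − 1/γ²) = √(1 − 1/5.87519²) = 0.9854

β ≈ 0.9854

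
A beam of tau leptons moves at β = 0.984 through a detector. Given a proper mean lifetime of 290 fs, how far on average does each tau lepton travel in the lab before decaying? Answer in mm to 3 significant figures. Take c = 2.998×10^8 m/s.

γ = 1/√(1 − 0.984²) = 5.6127
Dilated lifetime: Δt = γτ₀ = 5.6127 × 290 fs = 1627.7 fs
d = vΔt = 0.984c × 1627.7 fs = 2.9500×10^8 m/s × 1.6277×10^-12 s = 0.480 mm

d ≈ 0.480 mm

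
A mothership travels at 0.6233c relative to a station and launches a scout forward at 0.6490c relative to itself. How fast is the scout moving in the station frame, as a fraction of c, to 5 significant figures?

u ≈ 0.90586c

Compose boost 2: (0.6490 + 0.6233)/(1 + 0.6490×0.6233) = 1.2723/1.404522 = 0.90586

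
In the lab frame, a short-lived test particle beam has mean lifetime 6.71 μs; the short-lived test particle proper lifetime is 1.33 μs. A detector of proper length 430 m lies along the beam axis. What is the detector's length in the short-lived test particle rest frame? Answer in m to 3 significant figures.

Time dilation ⇒ γ = Δt/τ₀ = 6.71/1.33 = 5.0451
Length contraction: L = L₀/γ = 430/5.0451 = 85.2 m

L ≈ 85.2 m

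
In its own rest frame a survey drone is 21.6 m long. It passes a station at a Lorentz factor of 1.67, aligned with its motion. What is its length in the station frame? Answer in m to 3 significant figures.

L ≈ 12.9 m

γ = 1.67 (given)
Length contraction: L = L₀/γ = 21.6/1.67 = 12.9 m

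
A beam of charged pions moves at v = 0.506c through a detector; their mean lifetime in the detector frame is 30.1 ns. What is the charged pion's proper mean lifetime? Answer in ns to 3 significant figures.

τ₀ ≈ 26.0 ns

γ = 1/√(1 − 0.506²) = 1.1594
Proper time: τ₀ = Δt/γ = 30.1/1.1594 = 26.0 ns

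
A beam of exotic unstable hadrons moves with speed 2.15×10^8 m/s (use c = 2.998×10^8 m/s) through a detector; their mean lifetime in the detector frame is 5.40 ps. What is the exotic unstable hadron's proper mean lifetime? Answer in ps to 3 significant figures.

β = v/c = 2.15×10^8 / 2.998×10^8 = 0.71714
γ = 1/√(1 − 0.71714²) = 1.4349
Proper time: τ₀ = Δt/γ = 5.40/1.4349 = 3.76 ps

τ₀ ≈ 3.76 ps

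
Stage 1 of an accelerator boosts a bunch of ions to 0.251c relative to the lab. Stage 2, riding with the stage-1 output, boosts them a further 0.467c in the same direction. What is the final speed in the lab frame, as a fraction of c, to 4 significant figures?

Compose boost 2: (0.467 + 0.251)/(1 + 0.467×0.251) = 0.7180/1.11722 = 0.6427

u ≈ 0.6427c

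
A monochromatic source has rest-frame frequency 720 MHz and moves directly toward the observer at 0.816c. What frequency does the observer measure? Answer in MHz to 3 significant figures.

Relativistic Doppler: f_obs = f_src √((1+β)/(1−β))
= 720 × √(1.8160/0.18400) = 720 × 3.1416 = 2260 MHz

f_obs ≈ 2260 MHz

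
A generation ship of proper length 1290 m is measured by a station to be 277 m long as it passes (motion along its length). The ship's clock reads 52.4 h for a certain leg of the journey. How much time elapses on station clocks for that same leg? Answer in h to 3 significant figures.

Length contraction ⇒ γ = L₀/L = 1290/277 = 4.6570
Time dilation: Δt = γτ₀ = 4.6570 × 52.4 h = 244 h

Δt ≈ 244 h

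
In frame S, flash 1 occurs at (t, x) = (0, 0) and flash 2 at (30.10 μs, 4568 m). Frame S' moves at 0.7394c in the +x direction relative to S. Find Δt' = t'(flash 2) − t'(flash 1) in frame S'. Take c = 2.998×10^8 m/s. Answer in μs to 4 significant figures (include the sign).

γ = 1/√(1 − 0.7394²) = 1.48530
Δt' = γ(Δt − vΔx/c²) = 1.48530 × (30.10 μs − 0.7394×4568 m / (2.998×10^8 m/s))
= 1.48530 × (18.8339 μs) = 27.97 μs

Δt' ≈ 27.97 μs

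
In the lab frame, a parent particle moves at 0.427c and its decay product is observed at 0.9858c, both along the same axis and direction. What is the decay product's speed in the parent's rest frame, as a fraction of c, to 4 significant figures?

u' ≈ 0.9650c

Inverse velocity addition: u' = (u − v)/(1 − uv/c²)
= (0.9858 − 0.427)/(1 − 0.9858×0.427) = 0.5588/0.579063 = 0.9650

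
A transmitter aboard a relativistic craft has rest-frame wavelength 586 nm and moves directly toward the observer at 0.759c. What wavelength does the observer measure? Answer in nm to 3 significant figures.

λ_obs ≈ 217 nm

Relativistic Doppler: λ_obs = λ_src √((1−β)/(1+β))
= 586 × √(0.24100/1.7590) = 586 × 0.37015 = 217 nm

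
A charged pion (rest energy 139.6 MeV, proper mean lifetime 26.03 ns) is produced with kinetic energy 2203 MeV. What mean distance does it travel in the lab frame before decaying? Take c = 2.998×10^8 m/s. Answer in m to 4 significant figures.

d ≈ 130.7 m

γ = 1 + K/(m₀c²) = 1 + 2203/139.6 = 16.7808
β = √(1 − 1/γ²) = 0.998223
Dilated lifetime: γτ₀ = 16.7808 × 26.03 ns = 436.804 ns
d = βc·γτ₀ = 0.998223 × (2.998×10^8 m/s) × 4.36804×10^-7 s = 130.7 m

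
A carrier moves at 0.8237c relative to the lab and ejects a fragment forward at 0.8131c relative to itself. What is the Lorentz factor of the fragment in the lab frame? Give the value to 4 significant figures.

u_lab = (0.8131 + 0.8237)/(1 + 0.8131×0.8237) = 1.6368/1.669750 = 0.9802662
γ = 1/√(1 − 0.9802662²) = 5.059

γ ≈ 5.059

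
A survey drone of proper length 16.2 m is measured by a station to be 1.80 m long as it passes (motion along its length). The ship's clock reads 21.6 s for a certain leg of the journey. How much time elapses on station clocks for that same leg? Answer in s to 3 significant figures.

Length contraction ⇒ γ = L₀/L = 16.2/1.80 = 9.0000
Time dilation: Δt = γτ₀ = 9.0000 × 21.6 s = 194 s

Δt ≈ 194 s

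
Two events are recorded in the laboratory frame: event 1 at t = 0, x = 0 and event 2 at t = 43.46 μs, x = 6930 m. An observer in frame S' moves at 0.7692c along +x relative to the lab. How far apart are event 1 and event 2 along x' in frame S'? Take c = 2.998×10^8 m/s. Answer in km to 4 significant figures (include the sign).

Δx' ≈ -4.839 km

γ = 1/√(1 − 0.7692²) = 1.56493
Δx' = γ(Δx − vΔt) = 1.56493 × (6930 m − 0.7692×(2.998×10^8 m/s)×43.46×10^-6 s)
= 1.56493 × (-3092.14 m) = -4.839 km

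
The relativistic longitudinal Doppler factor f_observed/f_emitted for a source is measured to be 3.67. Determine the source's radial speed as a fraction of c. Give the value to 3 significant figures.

β ≈ 0.862

f_obs/f_src = √((1+β)/(1−β)) = 3.67  ⇒  (1+β)/(1−β) = 13.469
β = |1 − D²|/(1 + D²) = |1 − 13.469|/(1 + 13.469) = 0.862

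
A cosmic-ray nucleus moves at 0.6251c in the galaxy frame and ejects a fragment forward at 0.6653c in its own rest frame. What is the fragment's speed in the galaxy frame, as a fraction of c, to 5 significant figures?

u ≈ 0.91138c

Compose boost 2: (0.6653 + 0.6251)/(1 + 0.6653×0.6251) = 1.2904/1.415879 = 0.91138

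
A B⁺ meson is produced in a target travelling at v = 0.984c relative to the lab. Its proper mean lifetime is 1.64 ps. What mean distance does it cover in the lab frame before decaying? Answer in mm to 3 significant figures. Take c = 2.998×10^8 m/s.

d ≈ 2.72 mm

γ = 1/√(1 − 0.984²) = 5.6127
Dilated lifetime: Δt = γτ₀ = 5.6127 × 1.64 ps = 9.2048 ps
d = vΔt = 0.984c × 9.2048 ps = 2.9500×10^8 m/s × 9.2048×10^-12 s = 2.72 mm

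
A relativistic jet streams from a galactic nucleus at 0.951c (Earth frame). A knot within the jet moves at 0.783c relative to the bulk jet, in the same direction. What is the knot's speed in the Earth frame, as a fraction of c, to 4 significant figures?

u ≈ 0.9939c

Relativistic velocity addition: u = (u' + v)/(1 + u'v/c²)
= (0.783 + 0.951)/(1 + 0.783×0.951) = 1.734/1.74463 = 0.9939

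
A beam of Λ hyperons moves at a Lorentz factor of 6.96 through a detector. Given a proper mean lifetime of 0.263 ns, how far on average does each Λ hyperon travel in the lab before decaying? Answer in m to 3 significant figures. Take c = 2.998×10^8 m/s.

β = √(1 − 1/γ²) = √(1 − 1/6.96²) = 0.98962
Dilated lifetime: Δt = γτ₀ = 6.96 × 0.263 ns = 1.8305 ns
d = vΔt = 0.98962c × 1.8305 ns = 2.9669×10^8 m/s × 1.8305×10^-9 s = 0.543 m

d ≈ 0.543 m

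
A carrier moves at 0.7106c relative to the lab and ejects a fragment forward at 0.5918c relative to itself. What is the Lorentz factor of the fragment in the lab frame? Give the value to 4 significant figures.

γ ≈ 2.505

u_lab = (0.5918 + 0.7106)/(1 + 0.5918×0.7106) = 1.3024/1.420533 = 0.9168389
γ = 1/√(1 − 0.9168389²) = 2.505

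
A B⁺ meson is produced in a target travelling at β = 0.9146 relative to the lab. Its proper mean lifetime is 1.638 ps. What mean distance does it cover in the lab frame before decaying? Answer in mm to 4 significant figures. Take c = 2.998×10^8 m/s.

γ = 1/√(1 − 0.9146²) = 2.47305
Dilated lifetime: Δt = γτ₀ = 2.47305 × 1.638 ps = 4.05085 ps
d = vΔt = 0.9146c × 4.05085 ps = 2.74197×10^8 m/s × 4.05085×10^-12 s = 1.111 mm

d ≈ 1.111 mm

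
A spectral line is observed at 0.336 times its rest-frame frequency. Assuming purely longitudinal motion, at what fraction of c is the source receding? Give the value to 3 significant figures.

β ≈ 0.797

f_obs/f_src = √((1−β)/(1+β)) = 0.336  ⇒  (1−β)/(1+β) = 0.11290
β = |1 − D²|/(1 + D²) = |1 − 0.11290|/(1 + 0.11290) = 0.797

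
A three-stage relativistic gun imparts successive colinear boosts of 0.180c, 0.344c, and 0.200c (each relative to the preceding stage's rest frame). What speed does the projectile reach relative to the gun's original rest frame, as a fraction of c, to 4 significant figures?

Compose boost 2: (0.344 + 0.180)/(1 + 0.344×0.180) = 0.5240/1.06192 = 0.493446
Compose boost 3: (0.200 + 0.493446)/(1 + 0.200×0.493446) = 0.693446/1.09869 = 0.6312

u ≈ 0.6312c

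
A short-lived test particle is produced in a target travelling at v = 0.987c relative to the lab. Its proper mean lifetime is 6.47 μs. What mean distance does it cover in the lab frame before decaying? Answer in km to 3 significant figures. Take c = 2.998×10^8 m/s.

γ = 1/√(1 − 0.987²) = 6.2220
Dilated lifetime: Δt = γτ₀ = 6.2220 × 6.47 μs = 40.256 μs
d = vΔt = 0.987c × 40.256 μs = 2.9590×10^8 m/s × 4.0256×10^-5 s = 11.9 km

d ≈ 11.9 km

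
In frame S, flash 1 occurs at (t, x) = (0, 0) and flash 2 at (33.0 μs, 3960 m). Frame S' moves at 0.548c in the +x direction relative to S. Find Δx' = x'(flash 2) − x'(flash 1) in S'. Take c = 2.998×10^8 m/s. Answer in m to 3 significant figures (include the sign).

Δx' ≈ -1750 m

γ = 1/√(1 − 0.548²) = 1.1955
Δx' = γ(Δx − vΔt) = 1.1955 × (3960 m − 0.548×(2.998×10^8 m/s)×33.0×10^-6 s)
= 1.1955 × (-1461.6 m) = -1750 m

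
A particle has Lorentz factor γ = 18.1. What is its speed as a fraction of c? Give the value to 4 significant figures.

β ≈ 0.9985

β = √(1 − 1/γ²) = √(1 − 1/18.1²) = √(0.996948) = 0.9985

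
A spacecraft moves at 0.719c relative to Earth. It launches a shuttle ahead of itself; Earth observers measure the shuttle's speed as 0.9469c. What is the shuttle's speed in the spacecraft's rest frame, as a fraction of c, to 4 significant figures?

Inverse velocity addition: u' = (u − v)/(1 − uv/c²)
= (0.9469 − 0.719)/(1 − 0.9469×0.719) = 0.2279/0.319179 = 0.7140

u' ≈ 0.7140c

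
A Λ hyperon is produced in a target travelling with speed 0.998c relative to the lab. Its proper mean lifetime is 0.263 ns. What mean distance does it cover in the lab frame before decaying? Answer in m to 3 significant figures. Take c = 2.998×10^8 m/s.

γ = 1/√(1 − 0.998²) = 15.819
Dilated lifetime: Δt = γτ₀ = 15.819 × 0.263 ns = 4.1605 ns
d = vΔt = 0.998c × 4.1605 ns = 2.9920×10^8 m/s × 4.1605×10^-9 s = 1.24 m

d ≈ 1.24 m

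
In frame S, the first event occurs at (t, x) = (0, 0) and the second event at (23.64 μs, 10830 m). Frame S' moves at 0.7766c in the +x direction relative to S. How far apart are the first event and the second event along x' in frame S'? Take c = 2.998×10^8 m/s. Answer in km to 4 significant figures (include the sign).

γ = 1/√(1 − 0.7766²) = 1.58732
Δx' = γ(Δx − vΔt) = 1.58732 × (10830 m − 0.7766×(2.998×10^8 m/s)×23.64×10^-6 s)
= 1.58732 × (5326.02 m) = 8.454 km

Δx' ≈ 8.454 km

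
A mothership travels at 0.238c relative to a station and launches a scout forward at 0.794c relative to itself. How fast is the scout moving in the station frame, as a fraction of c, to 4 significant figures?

Compose boost 2: (0.794 + 0.238)/(1 + 0.794×0.238) = 1.032/1.18897 = 0.8680

u ≈ 0.8680c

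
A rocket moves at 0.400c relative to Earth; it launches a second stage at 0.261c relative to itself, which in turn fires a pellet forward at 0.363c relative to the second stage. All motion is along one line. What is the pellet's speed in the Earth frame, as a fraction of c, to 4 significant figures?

u ≈ 0.7899c

Compose boost 2: (0.261 + 0.400)/(1 + 0.261×0.400) = 0.6610/1.10440 = 0.598515
Compose boost 3: (0.363 + 0.598515)/(1 + 0.363×0.598515) = 0.961515/1.21726 = 0.7899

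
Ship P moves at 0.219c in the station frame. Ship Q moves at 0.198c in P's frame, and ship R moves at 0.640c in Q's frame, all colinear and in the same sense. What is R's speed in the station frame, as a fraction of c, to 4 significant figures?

u ≈ 0.8279c

Compose boost 2: (0.198 + 0.219)/(1 + 0.198×0.219) = 0.4170/1.04336 = 0.399670
Compose boost 3: (0.640 + 0.399670)/(1 + 0.640×0.399670) = 1.03967/1.25579 = 0.8279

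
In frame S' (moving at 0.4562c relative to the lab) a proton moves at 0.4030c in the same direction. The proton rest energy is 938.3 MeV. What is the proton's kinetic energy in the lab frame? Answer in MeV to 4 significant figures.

K ≈ 425.6 MeV

u_lab = (0.4030 + 0.4562)/(1 + 0.4030×0.4562) = 0.7257685
γ = 1/√(1 − 0.7257685²) = 1.45362
K = (γ − 1)m₀c² = (1.45362 − 1) × 938.3 = 0.453617 × 938.3 = 425.6 MeV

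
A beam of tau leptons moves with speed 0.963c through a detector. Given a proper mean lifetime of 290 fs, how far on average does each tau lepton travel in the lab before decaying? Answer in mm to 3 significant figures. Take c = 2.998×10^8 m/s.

d ≈ 0.311 mm

γ = 1/√(1 − 0.963²) = 3.7106
Dilated lifetime: Δt = γτ₀ = 3.7106 × 290 fs = 1076.1 fs
d = vΔt = 0.963c × 1076.1 fs = 2.8871×10^8 m/s × 1.0761×10^-12 s = 0.311 mm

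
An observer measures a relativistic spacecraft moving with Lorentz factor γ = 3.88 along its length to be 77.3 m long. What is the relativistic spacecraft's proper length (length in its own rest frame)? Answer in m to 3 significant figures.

L₀ ≈ 300 m

γ = 3.88 (given)
L₀ = γL = 3.88 × 77.3 = 300 m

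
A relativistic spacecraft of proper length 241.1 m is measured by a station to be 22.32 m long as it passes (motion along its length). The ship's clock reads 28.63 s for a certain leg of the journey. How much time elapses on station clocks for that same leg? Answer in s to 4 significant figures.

Length contraction ⇒ γ = L₀/L = 241.1/22.32 = 10.8020
Time dilation: Δt = γτ₀ = 10.8020 × 28.63 s = 309.3 s

Δt ≈ 309.3 s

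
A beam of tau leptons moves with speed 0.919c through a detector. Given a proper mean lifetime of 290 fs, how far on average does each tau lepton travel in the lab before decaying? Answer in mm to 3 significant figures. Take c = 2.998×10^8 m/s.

d ≈ 0.203 mm

γ = 1/√(1 − 0.919²) = 2.5364
Dilated lifetime: Δt = γτ₀ = 2.5364 × 290 fs = 735.56 fs
d = vΔt = 0.919c × 735.56 fs = 2.7552×10^8 m/s × 7.3556×10^-13 s = 0.203 mm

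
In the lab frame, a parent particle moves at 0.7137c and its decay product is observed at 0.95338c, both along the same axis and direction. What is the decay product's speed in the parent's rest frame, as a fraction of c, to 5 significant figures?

u' ≈ 0.75000c

Inverse velocity addition: u' = (u − v)/(1 − uv/c²)
= (0.95338 − 0.7137)/(1 − 0.95338×0.7137) = 0.23968/0.3195727 = 0.75000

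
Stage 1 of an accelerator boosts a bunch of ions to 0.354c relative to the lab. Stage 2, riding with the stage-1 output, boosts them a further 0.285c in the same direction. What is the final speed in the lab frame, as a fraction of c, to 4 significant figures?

u ≈ 0.5804c

Compose boost 2: (0.285 + 0.354)/(1 + 0.285×0.354) = 0.6390/1.10089 = 0.5804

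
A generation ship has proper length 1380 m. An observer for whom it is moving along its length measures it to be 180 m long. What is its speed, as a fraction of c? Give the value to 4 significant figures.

γ = L₀/L = 1380/180 = 7.66667
β = √(1 − 1/γ²) = 0.9915

β ≈ 0.9915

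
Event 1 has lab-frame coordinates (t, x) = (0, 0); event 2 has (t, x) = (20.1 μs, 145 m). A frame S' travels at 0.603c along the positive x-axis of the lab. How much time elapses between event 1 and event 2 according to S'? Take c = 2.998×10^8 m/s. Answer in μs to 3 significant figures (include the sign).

Δt' ≈ 24.8 μs

γ = 1/√(1 − 0.603²) = 1.2535
Δt' = γ(Δt − vΔx/c²) = 1.2535 × (20.1 μs − 0.603×145 m / (2.998×10^8 m/s))
= 1.2535 × (19.808 μs) = 24.8 μs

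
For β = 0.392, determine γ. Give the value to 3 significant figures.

γ = 1/√(1 − β²) = 1/√(1 − 0.392²) = 1/√(0.84634) = 1.09

γ ≈ 1.09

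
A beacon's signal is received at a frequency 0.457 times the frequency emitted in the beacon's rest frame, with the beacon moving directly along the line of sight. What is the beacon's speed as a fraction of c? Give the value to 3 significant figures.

β ≈ 0.654

f_obs/f_src = √((1−β)/(1+β)) = 0.457  ⇒  (1−β)/(1+β) = 0.20885
β = |1 − D²|/(1 + D²) = |1 − 0.20885|/(1 + 0.20885) = 0.654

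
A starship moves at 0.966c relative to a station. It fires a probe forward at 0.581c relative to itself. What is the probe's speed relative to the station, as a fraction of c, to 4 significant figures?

Relativistic velocity addition: u = (u' + v)/(1 + u'v/c²)
= (0.581 + 0.966)/(1 + 0.581×0.966) = 1.547/1.56125 = 0.9909

u ≈ 0.9909c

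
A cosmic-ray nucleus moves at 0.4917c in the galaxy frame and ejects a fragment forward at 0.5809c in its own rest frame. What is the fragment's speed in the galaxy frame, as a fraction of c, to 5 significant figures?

Compose boost 2: (0.5809 + 0.4917)/(1 + 0.5809×0.4917) = 1.0726/1.285629 = 0.83430

u ≈ 0.83430c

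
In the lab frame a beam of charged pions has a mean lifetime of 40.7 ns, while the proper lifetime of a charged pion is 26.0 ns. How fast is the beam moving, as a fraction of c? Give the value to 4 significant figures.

β ≈ 0.7694

γ = Δt/τ₀ = 40.7/26.0 = 1.56538
β = √(1 − 1/γ²) = √(1 − 1/1.56538²) = 0.7694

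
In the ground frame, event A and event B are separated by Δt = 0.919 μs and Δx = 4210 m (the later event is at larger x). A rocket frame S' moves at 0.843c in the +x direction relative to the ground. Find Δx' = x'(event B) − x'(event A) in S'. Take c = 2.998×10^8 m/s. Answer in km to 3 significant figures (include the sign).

Δx' ≈ 7.39 km

γ = 1/√(1 − 0.843²) = 1.8590
Δx' = γ(Δx − vΔt) = 1.8590 × (4210 m − 0.843×(2.998×10^8 m/s)×0.919×10^-6 s)
= 1.8590 × (3977.7 m) = 7.39 km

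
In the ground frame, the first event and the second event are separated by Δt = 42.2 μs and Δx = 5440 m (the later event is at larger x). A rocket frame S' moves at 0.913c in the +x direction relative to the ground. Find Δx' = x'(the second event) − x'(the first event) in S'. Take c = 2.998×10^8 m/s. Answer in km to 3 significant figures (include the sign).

γ = 1/√(1 − 0.913²) = 2.4512
Δx' = γ(Δx − vΔt) = 2.4512 × (5440 m − 0.913×(2.998×10^8 m/s)×42.2×10^-6 s)
= 2.4512 × (-6110.9 m) = -15.0 km

Δx' ≈ -15.0 km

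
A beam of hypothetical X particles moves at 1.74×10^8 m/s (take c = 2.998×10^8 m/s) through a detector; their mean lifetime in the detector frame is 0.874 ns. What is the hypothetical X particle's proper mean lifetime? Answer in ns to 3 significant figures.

τ₀ ≈ 0.712 ns

β = v/c = 1.74×10^8 / 2.998×10^8 = 0.58039
γ = 1/√(1 − 0.58039²) = 1.2280
Proper time: τ₀ = Δt/γ = 0.874/1.2280 = 0.712 ns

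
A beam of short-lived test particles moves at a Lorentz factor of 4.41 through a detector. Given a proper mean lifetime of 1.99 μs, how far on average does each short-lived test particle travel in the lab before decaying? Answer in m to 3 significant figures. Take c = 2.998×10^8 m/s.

β = √(1 − 1/γ²) = √(1 − 1/4.41²) = 0.97395
Dilated lifetime: Δt = γτ₀ = 4.41 × 1.99 μs = 8.7759 μs
d = vΔt = 0.97395c × 8.7759 μs = 2.9199×10^8 m/s × 8.7759×10^-6 s = 2560 m

d ≈ 2560 m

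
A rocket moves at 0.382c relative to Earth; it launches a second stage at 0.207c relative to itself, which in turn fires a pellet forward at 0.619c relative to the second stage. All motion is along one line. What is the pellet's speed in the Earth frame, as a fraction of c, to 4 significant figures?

Compose boost 2: (0.207 + 0.382)/(1 + 0.207×0.382) = 0.5890/1.07907 = 0.545838
Compose boost 3: (0.619 + 0.545838)/(1 + 0.619×0.545838) = 1.16484/1.33787 = 0.8707

u ≈ 0.8707c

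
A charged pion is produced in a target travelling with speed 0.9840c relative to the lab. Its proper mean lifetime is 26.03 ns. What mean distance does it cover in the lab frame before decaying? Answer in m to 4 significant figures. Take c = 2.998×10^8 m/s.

γ = 1/√(1 − 0.9840²) = 5.61267
Dilated lifetime: Δt = γτ₀ = 5.61267 × 26.03 ns = 146.098 ns
d = vΔt = 0.9840c × 146.098 ns = 2.95003×10^8 m/s × 1.46098×10^-7 s = 43.10 m

d ≈ 43.10 m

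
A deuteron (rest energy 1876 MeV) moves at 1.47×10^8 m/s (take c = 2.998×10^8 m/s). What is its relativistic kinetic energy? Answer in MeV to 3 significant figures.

K ≈ 277 MeV

β = v/c = 1.47×10^8 / 2.998×10^8 = 0.49033
γ = 1/√(1 − 0.49033²) = 1.1474
K = (γ − 1)m₀c² = (1.1474 − 1) × 1876 MeV = 0.14740 × 1876 MeV = 277 MeV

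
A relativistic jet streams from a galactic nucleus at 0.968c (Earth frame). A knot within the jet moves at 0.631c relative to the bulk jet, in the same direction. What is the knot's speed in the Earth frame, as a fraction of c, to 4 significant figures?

Relativistic velocity addition: u = (u' + v)/(1 + u'v/c²)
= (0.631 + 0.968)/(1 + 0.631×0.968) = 1.599/1.61081 = 0.9927

u ≈ 0.9927c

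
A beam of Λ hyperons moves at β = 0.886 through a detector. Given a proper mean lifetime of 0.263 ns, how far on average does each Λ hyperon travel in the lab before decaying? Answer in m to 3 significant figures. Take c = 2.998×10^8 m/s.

γ = 1/√(1 − 0.886²) = 2.1566
Dilated lifetime: Δt = γτ₀ = 2.1566 × 0.263 ns = 0.56720 ns
d = vΔt = 0.886c × 0.56720 ns = 2.6562×10^8 m/s × 5.6720×10^-10 s = 0.151 m

d ≈ 0.151 m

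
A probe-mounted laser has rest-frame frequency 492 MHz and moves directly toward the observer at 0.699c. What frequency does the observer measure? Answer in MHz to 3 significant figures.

f_obs ≈ 1170 MHz

Relativistic Doppler: f_obs = f_src √((1+β)/(1−β))
= 492 × √(1.6990/0.30100) = 492 × 2.3758 = 1170 MHz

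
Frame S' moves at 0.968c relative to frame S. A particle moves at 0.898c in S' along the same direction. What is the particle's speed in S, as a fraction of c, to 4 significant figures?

u ≈ 0.9983c

Relativistic velocity addition: u = (u' + v)/(1 + u'v/c²)
= (0.898 + 0.968)/(1 + 0.898×0.968) = 1.866/1.86926 = 0.9983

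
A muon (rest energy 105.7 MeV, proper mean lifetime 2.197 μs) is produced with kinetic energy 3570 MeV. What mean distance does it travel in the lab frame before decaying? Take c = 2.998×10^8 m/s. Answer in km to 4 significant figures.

γ = 1 + K/(m₀c²) = 1 + 3570/105.7 = 34.7748
β = √(1 − 1/γ²) = 0.999586
Dilated lifetime: γτ₀ = 34.7748 × 2.197 μs = 76.4003 μs
d = βc·γτ₀ = 0.999586 × (2.998×10^8 m/s) × 7.64003×10^-5 s = 22.90 km

d ≈ 22.90 km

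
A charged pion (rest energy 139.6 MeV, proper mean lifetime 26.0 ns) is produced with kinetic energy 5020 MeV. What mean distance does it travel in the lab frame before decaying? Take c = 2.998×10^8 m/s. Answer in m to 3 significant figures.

γ = 1 + K/(m₀c²) = 1 + 5020/139.6 = 36.960
β = √(1 − 1/γ²) = 0.99963
Dilated lifetime: γτ₀ = 36.960 × 26.0 ns = 960.96 ns
d = βc·γτ₀ = 0.99963 × (2.998×10^8 m/s) × 9.6096×10^-7 s = 288 m

d ≈ 288 m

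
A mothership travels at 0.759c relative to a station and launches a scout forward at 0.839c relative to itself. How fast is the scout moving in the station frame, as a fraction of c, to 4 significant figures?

u ≈ 0.9763c

Compose boost 2: (0.839 + 0.759)/(1 + 0.839×0.759) = 1.598/1.63680 = 0.9763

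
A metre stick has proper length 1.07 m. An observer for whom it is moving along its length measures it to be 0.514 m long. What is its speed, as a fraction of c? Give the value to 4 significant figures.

γ = L₀/L = 1.07/0.514 = 2.08171
β = √(1 − 1/γ²) = 0.8771

β ≈ 0.8771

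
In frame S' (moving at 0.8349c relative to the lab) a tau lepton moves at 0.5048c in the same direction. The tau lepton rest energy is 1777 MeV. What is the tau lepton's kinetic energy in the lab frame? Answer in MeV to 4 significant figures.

K ≈ 3539 MeV

u_lab = (0.5048 + 0.8349)/(1 + 0.5048×0.8349) = 0.9424833
γ = 1/√(1 − 0.9424833²) = 2.99174
K = (γ − 1)m₀c² = (2.99174 − 1) × 1777 = 1.99174 × 1777 = 3539 MeV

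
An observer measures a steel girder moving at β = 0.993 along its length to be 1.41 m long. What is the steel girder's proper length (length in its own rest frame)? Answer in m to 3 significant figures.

γ = 1/√(1 − 0.993²) = 8.4664
L₀ = γL = 8.4664 × 1.41 = 11.9 m

L₀ ≈ 11.9 m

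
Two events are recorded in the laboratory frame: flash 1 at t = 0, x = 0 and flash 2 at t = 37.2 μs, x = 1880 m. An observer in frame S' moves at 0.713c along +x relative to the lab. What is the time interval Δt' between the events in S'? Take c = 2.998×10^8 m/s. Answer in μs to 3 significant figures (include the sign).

Δt' ≈ 46.7 μs

γ = 1/√(1 − 0.713²) = 1.4262
Δt' = γ(Δt − vΔx/c²) = 1.4262 × (37.2 μs − 0.713×1880 m / (2.998×10^8 m/s))
= 1.4262 × (32.729 μs) = 46.7 μs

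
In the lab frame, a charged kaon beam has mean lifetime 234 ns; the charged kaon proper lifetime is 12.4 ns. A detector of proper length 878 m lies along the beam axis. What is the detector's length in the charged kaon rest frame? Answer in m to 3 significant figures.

Time dilation ⇒ γ = Δt/τ₀ = 234/12.4 = 18.871
Length contraction: L = L₀/γ = 878/18.871 = 46.5 m

L ≈ 46.5 m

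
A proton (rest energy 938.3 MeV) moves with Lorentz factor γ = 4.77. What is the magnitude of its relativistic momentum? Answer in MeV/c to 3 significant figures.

p ≈ 4380 MeV/c

β = √(1 − 1/γ²) = √(1 − 1/4.77²) = 0.97778
p = γβm₀c = 4.77 × 0.97778 × 938.3 MeV/c = 4380 MeV/c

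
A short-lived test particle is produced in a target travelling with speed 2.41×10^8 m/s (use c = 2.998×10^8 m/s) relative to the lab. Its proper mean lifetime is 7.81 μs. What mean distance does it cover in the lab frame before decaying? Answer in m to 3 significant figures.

d ≈ 3160 m

β = v/c = 2.41×10^8 / 2.998×10^8 = 0.80387
γ = 1/√(1 − 0.80387²) = 1.6812
Dilated lifetime: Δt = γτ₀ = 1.6812 × 7.81 μs = 13.130 μs
d = vΔt = 0.80387c × 13.130 μs = 2.4100×10^8 m/s × 1.3130×10^-5 s = 3160 m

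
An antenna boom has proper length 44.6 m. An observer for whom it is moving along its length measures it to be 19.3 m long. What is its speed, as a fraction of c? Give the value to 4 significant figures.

γ = L₀/L = 44.6/19.3 = 2.31088
β = √(1 − 1/γ²) = 0.9015

β ≈ 0.9015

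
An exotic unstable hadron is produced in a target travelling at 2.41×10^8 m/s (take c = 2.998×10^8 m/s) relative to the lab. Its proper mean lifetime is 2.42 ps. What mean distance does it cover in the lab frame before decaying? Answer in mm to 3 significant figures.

d ≈ 0.981 mm

β = v/c = 2.41×10^8 / 2.998×10^8 = 0.80387
γ = 1/√(1 − 0.80387²) = 1.6812
Dilated lifetime: Δt = γτ₀ = 1.6812 × 2.42 ps = 4.0686 ps
d = vΔt = 0.80387c × 4.0686 ps = 2.4100×10^8 m/s × 4.0686×10^-12 s = 0.981 mm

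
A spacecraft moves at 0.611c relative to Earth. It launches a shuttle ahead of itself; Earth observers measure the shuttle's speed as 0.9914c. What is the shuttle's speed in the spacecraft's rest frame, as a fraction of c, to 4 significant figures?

Inverse velocity addition: u' = (u − v)/(1 − uv/c²)
= (0.9914 − 0.611)/(1 − 0.9914×0.611) = 0.3804/0.394255 = 0.9649

u' ≈ 0.9649c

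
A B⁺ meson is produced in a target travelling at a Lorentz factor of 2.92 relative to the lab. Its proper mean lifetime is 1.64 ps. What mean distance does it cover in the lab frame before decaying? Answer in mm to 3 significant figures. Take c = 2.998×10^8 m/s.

β = √(1 − 1/γ²) = √(1 − 1/2.92²) = 0.93953
Dilated lifetime: Δt = γτ₀ = 2.92 × 1.64 ps = 4.7888 ps
d = vΔt = 0.93953c × 4.7888 ps = 2.8167×10^8 m/s × 4.7888×10^-12 s = 1.35 mm

d ≈ 1.35 mm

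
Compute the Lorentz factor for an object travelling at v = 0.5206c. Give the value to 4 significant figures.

γ ≈ 1.171

γ = 1/√(1 − β²) = 1/√(1 − 0.5206²) = 1/√(0.728976) = 1.171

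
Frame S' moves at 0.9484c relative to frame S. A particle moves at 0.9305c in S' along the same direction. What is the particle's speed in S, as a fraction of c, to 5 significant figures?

Relativistic velocity addition: u = (u' + v)/(1 + u'v/c²)
= (0.9305 + 0.9484)/(1 + 0.9305×0.9484) = 1.8789/1.882486 = 0.99809

u ≈ 0.99809c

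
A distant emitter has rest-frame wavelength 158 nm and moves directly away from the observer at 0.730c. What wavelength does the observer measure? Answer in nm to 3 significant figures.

Relativistic Doppler: λ_obs = λ_src √((1+β)/(1−β))
= 158 × √(1.7300/0.27000) = 158 × 2.5313 = 400 nm

λ_obs ≈ 400 nm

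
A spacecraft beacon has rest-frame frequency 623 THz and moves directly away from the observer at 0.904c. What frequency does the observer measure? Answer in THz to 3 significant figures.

f_obs ≈ 140 THz

Relativistic Doppler: f_obs = f_src √((1−β)/(1+β))
= 623 × √(0.096000/1.9040) = 623 × 0.22454 = 140 THz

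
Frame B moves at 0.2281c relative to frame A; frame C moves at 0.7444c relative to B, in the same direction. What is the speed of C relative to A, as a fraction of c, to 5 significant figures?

Compose boost 2: (0.7444 + 0.2281)/(1 + 0.7444×0.2281) = 0.97250/1.169798 = 0.83134

u ≈ 0.83134c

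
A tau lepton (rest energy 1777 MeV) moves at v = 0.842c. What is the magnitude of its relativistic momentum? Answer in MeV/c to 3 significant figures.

p ≈ 2770 MeV/c

γ = 1/√(1 − 0.842²) = 1.8536
p = γβm₀c = 1.8536 × 0.842 × 1777 MeV/c = 2770 MeV/c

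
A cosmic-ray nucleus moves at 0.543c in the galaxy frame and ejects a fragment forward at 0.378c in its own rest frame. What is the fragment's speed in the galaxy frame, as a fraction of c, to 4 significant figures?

Compose boost 2: (0.378 + 0.543)/(1 + 0.378×0.543) = 0.9210/1.20525 = 0.7642

u ≈ 0.7642c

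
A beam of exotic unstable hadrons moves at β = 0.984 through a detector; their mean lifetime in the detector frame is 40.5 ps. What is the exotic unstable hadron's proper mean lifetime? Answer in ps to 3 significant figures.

τ₀ ≈ 7.22 ps

γ = 1/√(1 − 0.984²) = 5.6127
Proper time: τ₀ = Δt/γ = 40.5/5.6127 = 7.22 ps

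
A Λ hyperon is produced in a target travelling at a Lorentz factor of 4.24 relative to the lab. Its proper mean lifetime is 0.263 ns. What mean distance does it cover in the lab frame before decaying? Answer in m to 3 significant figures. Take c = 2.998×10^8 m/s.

β = √(1 − 1/γ²) = √(1 − 1/4.24²) = 0.97179
Dilated lifetime: Δt = γτ₀ = 4.24 × 0.263 ns = 1.1151 ns
d = vΔt = 0.97179c × 1.1151 ns = 2.9134×10^8 m/s × 1.1151×10^-9 s = 0.325 m

d ≈ 0.325 m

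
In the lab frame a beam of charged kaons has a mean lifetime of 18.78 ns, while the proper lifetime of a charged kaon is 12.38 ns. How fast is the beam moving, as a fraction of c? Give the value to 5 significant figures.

β ≈ 0.75196

γ = Δt/τ₀ = 18.78/12.38 = 1.516963
β = √(1 − 1/γ²) = √(1 − 1/1.516963²) = 0.75196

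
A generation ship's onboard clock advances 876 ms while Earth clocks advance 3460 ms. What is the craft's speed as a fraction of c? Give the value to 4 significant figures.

γ = Δt/τ₀ = 3460/876 = 3.94977
β = √(1 − 1/γ²) = √(1 − 1/3.94977²) = 0.9674

β ≈ 0.9674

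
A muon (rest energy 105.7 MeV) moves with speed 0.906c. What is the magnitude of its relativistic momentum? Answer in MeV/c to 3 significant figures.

γ = 1/√(1 − 0.906²) = 2.3625
p = γβm₀c = 2.3625 × 0.906 × 105.7 MeV/c = 226 MeV/c

p ≈ 226 MeV/c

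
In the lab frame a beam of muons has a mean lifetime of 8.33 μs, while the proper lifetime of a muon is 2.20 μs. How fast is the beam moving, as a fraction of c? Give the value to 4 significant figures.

γ = Δt/τ₀ = 8.33/2.20 = 3.78636
β = √(1 − 1/γ²) = √(1 − 1/3.78636²) = 0.9645

β ≈ 0.9645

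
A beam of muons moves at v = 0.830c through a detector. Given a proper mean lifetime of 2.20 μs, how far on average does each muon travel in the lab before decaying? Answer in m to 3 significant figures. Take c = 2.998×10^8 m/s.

d ≈ 981 m

γ = 1/√(1 − 0.830²) = 1.7929
Dilated lifetime: Δt = γτ₀ = 1.7929 × 2.20 μs = 3.9443 μs
d = vΔt = 0.830c × 3.9443 μs = 2.4883×10^8 m/s × 3.9443×10^-6 s = 981 m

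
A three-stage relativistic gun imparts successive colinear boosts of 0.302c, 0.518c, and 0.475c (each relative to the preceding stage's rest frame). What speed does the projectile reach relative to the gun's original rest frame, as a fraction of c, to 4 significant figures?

u ≈ 0.8857c

Compose boost 2: (0.518 + 0.302)/(1 + 0.518×0.302) = 0.8200/1.15644 = 0.709075
Compose boost 3: (0.475 + 0.709075)/(1 + 0.475×0.709075) = 1.18408/1.33681 = 0.8857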